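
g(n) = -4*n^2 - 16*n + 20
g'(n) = -8*n - 16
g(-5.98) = -27.36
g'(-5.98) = 31.84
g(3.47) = -83.68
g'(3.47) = -43.76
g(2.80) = -56.16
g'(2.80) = -38.40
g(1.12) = -2.94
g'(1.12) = -24.96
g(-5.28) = -7.03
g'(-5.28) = 26.24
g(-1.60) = 35.36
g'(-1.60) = -3.20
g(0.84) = 3.74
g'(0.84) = -22.72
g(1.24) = -5.99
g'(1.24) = -25.92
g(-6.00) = -28.00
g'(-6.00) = 32.00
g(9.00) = -448.00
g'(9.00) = -88.00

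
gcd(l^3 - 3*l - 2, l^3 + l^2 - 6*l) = l - 2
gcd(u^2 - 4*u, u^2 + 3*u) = u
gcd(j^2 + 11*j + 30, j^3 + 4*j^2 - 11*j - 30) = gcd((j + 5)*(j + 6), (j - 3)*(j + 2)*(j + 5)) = j + 5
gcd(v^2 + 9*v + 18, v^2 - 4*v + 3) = 1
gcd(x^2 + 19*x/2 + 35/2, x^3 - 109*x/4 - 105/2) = x + 5/2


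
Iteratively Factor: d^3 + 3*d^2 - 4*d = (d - 1)*(d^2 + 4*d) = (d - 1)*(d + 4)*(d)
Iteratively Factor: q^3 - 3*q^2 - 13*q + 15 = (q - 5)*(q^2 + 2*q - 3) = (q - 5)*(q - 1)*(q + 3)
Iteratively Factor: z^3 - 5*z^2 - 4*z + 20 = (z - 2)*(z^2 - 3*z - 10) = (z - 2)*(z + 2)*(z - 5)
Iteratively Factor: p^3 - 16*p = (p - 4)*(p^2 + 4*p) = (p - 4)*(p + 4)*(p)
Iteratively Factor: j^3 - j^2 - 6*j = (j + 2)*(j^2 - 3*j) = j*(j + 2)*(j - 3)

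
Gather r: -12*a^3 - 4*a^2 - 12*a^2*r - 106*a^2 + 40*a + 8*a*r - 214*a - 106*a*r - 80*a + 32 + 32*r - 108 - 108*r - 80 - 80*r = -12*a^3 - 110*a^2 - 254*a + r*(-12*a^2 - 98*a - 156) - 156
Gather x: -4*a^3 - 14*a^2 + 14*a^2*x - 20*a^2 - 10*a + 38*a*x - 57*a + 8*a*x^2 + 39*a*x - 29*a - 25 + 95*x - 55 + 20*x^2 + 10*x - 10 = -4*a^3 - 34*a^2 - 96*a + x^2*(8*a + 20) + x*(14*a^2 + 77*a + 105) - 90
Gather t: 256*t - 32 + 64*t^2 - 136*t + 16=64*t^2 + 120*t - 16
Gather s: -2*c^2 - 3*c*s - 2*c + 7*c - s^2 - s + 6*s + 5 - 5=-2*c^2 + 5*c - s^2 + s*(5 - 3*c)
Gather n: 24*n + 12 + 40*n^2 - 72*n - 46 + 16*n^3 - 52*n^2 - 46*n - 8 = 16*n^3 - 12*n^2 - 94*n - 42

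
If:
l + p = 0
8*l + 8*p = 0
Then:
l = -p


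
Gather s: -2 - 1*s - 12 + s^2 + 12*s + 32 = s^2 + 11*s + 18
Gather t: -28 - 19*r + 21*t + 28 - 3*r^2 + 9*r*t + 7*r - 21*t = -3*r^2 + 9*r*t - 12*r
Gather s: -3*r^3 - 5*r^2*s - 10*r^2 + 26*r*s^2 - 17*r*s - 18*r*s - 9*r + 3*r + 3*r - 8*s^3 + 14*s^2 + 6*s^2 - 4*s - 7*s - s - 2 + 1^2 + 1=-3*r^3 - 10*r^2 - 3*r - 8*s^3 + s^2*(26*r + 20) + s*(-5*r^2 - 35*r - 12)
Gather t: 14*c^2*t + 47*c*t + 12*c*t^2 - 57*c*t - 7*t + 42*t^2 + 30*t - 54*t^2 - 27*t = t^2*(12*c - 12) + t*(14*c^2 - 10*c - 4)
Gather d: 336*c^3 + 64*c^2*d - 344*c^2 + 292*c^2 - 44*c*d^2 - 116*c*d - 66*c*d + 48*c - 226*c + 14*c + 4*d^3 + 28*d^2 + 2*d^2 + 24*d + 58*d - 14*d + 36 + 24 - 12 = 336*c^3 - 52*c^2 - 164*c + 4*d^3 + d^2*(30 - 44*c) + d*(64*c^2 - 182*c + 68) + 48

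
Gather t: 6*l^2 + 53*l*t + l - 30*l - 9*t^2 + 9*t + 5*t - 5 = 6*l^2 - 29*l - 9*t^2 + t*(53*l + 14) - 5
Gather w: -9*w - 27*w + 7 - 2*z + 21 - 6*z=-36*w - 8*z + 28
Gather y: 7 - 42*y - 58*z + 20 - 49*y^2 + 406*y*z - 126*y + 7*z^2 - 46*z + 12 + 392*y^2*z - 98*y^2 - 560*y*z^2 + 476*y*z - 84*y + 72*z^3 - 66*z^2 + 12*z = y^2*(392*z - 147) + y*(-560*z^2 + 882*z - 252) + 72*z^3 - 59*z^2 - 92*z + 39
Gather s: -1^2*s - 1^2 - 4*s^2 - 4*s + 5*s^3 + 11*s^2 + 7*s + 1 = 5*s^3 + 7*s^2 + 2*s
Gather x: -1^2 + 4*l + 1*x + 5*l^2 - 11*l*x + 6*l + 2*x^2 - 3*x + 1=5*l^2 + 10*l + 2*x^2 + x*(-11*l - 2)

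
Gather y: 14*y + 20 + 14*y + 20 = 28*y + 40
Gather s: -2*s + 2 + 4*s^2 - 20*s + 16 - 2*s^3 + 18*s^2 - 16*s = -2*s^3 + 22*s^2 - 38*s + 18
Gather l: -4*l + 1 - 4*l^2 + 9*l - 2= -4*l^2 + 5*l - 1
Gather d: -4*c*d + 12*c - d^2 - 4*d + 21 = 12*c - d^2 + d*(-4*c - 4) + 21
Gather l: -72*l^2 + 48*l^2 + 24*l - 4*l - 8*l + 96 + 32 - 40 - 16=-24*l^2 + 12*l + 72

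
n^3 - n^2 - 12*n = n*(n - 4)*(n + 3)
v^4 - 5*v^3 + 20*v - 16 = (v - 4)*(v - 2)*(v - 1)*(v + 2)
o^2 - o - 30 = (o - 6)*(o + 5)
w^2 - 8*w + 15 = (w - 5)*(w - 3)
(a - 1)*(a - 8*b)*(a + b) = a^3 - 7*a^2*b - a^2 - 8*a*b^2 + 7*a*b + 8*b^2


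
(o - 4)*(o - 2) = o^2 - 6*o + 8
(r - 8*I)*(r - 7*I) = r^2 - 15*I*r - 56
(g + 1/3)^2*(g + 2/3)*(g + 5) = g^4 + 19*g^3/3 + 65*g^2/9 + 77*g/27 + 10/27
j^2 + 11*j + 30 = (j + 5)*(j + 6)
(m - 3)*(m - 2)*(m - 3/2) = m^3 - 13*m^2/2 + 27*m/2 - 9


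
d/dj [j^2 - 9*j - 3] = 2*j - 9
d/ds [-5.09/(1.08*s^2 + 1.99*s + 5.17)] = (10.9944*s + 10.1291)/(1.08*s^2 + 1.99*s + 5.17)^2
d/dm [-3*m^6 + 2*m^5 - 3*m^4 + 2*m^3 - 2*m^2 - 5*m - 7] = -18*m^5 + 10*m^4 - 12*m^3 + 6*m^2 - 4*m - 5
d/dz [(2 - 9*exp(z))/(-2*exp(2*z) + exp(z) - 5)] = (-(4*exp(z) - 1)*(9*exp(z) - 2) + 18*exp(2*z) - 9*exp(z) + 45)*exp(z)/(2*exp(2*z) - exp(z) + 5)^2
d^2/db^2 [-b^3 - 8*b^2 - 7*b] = -6*b - 16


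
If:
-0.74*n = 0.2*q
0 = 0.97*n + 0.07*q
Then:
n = 0.00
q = 0.00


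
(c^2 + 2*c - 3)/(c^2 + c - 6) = (c - 1)/(c - 2)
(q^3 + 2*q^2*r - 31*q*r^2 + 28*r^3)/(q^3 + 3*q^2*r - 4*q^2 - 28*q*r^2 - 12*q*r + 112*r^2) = (q - r)/(q - 4)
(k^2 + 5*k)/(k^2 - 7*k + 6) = k*(k + 5)/(k^2 - 7*k + 6)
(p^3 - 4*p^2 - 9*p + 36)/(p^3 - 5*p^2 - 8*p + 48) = (p - 3)/(p - 4)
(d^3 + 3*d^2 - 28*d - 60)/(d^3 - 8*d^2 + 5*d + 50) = (d + 6)/(d - 5)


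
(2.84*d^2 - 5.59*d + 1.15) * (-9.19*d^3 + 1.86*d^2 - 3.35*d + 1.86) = -26.0996*d^5 + 56.6545*d^4 - 30.4799*d^3 + 26.1479*d^2 - 14.2499*d + 2.139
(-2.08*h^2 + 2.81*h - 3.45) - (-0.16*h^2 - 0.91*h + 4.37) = -1.92*h^2 + 3.72*h - 7.82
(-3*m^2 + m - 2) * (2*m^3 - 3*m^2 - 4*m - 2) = -6*m^5 + 11*m^4 + 5*m^3 + 8*m^2 + 6*m + 4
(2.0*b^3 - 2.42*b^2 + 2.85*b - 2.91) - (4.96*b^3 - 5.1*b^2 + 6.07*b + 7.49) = -2.96*b^3 + 2.68*b^2 - 3.22*b - 10.4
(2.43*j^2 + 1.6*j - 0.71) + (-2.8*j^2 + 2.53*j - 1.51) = -0.37*j^2 + 4.13*j - 2.22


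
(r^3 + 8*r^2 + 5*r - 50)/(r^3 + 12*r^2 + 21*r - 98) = (r^2 + 10*r + 25)/(r^2 + 14*r + 49)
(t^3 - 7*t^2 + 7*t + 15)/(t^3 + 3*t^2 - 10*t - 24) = (t^2 - 4*t - 5)/(t^2 + 6*t + 8)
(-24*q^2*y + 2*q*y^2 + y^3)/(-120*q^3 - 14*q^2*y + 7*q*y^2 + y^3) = y/(5*q + y)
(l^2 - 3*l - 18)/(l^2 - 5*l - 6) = (l + 3)/(l + 1)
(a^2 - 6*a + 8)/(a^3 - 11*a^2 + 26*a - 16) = (a - 4)/(a^2 - 9*a + 8)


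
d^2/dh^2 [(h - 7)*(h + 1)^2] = 6*h - 10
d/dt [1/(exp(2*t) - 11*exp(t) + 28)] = (11 - 2*exp(t))*exp(t)/(exp(2*t) - 11*exp(t) + 28)^2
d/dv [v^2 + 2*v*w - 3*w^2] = 2*v + 2*w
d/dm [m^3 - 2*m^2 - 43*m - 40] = 3*m^2 - 4*m - 43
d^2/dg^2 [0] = 0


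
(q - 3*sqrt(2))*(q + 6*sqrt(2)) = q^2 + 3*sqrt(2)*q - 36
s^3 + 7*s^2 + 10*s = s*(s + 2)*(s + 5)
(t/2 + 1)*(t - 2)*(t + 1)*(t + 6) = t^4/2 + 7*t^3/2 + t^2 - 14*t - 12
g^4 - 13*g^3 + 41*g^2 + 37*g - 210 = (g - 7)*(g - 5)*(g - 3)*(g + 2)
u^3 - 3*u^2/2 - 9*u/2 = u*(u - 3)*(u + 3/2)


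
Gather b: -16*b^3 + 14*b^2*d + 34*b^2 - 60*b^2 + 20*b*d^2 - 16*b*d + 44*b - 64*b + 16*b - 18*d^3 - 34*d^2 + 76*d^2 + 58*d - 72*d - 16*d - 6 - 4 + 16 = -16*b^3 + b^2*(14*d - 26) + b*(20*d^2 - 16*d - 4) - 18*d^3 + 42*d^2 - 30*d + 6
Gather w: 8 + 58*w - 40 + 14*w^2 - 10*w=14*w^2 + 48*w - 32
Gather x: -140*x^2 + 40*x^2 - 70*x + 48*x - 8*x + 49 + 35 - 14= -100*x^2 - 30*x + 70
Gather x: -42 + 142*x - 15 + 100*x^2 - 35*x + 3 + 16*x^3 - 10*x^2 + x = 16*x^3 + 90*x^2 + 108*x - 54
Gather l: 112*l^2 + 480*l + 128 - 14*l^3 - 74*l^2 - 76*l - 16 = -14*l^3 + 38*l^2 + 404*l + 112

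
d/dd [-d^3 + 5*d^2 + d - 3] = -3*d^2 + 10*d + 1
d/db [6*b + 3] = 6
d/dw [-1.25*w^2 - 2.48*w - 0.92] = -2.5*w - 2.48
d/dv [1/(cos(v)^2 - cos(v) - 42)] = (2*cos(v) - 1)*sin(v)/(sin(v)^2 + cos(v) + 41)^2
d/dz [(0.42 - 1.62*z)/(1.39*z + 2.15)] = (-5.652852*z - 8.74362)/(1.39*z + 2.15)^3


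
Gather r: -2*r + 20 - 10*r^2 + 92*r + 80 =-10*r^2 + 90*r + 100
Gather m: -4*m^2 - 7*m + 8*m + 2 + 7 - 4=-4*m^2 + m + 5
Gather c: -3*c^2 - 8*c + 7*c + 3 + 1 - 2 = -3*c^2 - c + 2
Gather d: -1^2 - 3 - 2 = -6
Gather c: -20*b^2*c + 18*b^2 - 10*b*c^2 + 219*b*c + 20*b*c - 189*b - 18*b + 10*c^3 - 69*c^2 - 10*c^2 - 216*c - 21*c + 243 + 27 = 18*b^2 - 207*b + 10*c^3 + c^2*(-10*b - 79) + c*(-20*b^2 + 239*b - 237) + 270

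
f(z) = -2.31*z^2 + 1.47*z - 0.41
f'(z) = 1.47 - 4.62*z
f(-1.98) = -12.38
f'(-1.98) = 10.62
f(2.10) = -7.51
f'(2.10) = -8.23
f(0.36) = -0.18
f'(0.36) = -0.19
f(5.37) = -59.13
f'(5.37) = -23.34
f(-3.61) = -35.82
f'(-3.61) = 18.15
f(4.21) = -35.16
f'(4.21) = -17.98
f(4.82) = -46.99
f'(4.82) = -20.80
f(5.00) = -50.81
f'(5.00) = -21.63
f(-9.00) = -200.75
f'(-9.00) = 43.05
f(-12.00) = -350.69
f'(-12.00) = 56.91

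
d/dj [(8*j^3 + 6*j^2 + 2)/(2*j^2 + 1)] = 4*j*(4*j^3 + 6*j + 1)/(4*j^4 + 4*j^2 + 1)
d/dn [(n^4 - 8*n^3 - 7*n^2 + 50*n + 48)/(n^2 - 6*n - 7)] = 2*(n^3 - 15*n^2 + 63*n - 31)/(n^2 - 14*n + 49)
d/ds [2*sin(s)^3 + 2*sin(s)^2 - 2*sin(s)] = 2*(3*sin(s)^2 + 2*sin(s) - 1)*cos(s)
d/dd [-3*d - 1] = -3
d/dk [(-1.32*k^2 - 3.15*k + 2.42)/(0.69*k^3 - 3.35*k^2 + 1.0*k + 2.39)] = (0.9108*k^4 + 4.347*k^3 - 16.8819*k^2 + 9.9044*k - 9.9485)/(0.4761*k^6 - 4.623*k^5 + 12.6025*k^4 - 3.4018*k^3 - 15.013*k^2 + 4.78*k + 5.7121)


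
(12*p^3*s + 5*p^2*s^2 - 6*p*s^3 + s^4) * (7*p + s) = 84*p^4*s + 47*p^3*s^2 - 37*p^2*s^3 + p*s^4 + s^5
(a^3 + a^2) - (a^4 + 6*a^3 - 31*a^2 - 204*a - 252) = -a^4 - 5*a^3 + 32*a^2 + 204*a + 252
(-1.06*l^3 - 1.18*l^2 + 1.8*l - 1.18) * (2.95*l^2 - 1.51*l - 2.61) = -3.127*l^5 - 1.8804*l^4 + 9.8584*l^3 - 3.1192*l^2 - 2.9162*l + 3.0798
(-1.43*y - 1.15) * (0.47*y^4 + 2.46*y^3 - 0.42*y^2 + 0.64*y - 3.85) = -0.6721*y^5 - 4.0583*y^4 - 2.2284*y^3 - 0.4322*y^2 + 4.7695*y + 4.4275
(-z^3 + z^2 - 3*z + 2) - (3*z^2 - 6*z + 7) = -z^3 - 2*z^2 + 3*z - 5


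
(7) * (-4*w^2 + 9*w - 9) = -28*w^2 + 63*w - 63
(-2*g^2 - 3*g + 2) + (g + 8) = -2*g^2 - 2*g + 10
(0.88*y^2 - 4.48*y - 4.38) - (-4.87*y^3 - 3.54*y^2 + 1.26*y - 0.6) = 4.87*y^3 + 4.42*y^2 - 5.74*y - 3.78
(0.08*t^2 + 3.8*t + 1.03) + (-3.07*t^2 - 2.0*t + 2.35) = -2.99*t^2 + 1.8*t + 3.38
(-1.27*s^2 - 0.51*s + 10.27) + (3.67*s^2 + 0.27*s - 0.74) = 2.4*s^2 - 0.24*s + 9.53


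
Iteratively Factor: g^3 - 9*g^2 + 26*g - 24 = (g - 4)*(g^2 - 5*g + 6) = (g - 4)*(g - 2)*(g - 3)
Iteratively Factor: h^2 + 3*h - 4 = (h + 4)*(h - 1)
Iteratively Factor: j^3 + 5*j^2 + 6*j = (j)*(j^2 + 5*j + 6) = j*(j + 3)*(j + 2)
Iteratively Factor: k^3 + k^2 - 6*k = (k + 3)*(k^2 - 2*k) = (k - 2)*(k + 3)*(k)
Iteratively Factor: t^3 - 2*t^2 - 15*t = (t - 5)*(t^2 + 3*t) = (t - 5)*(t + 3)*(t)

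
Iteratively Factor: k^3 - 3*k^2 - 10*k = (k - 5)*(k^2 + 2*k) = (k - 5)*(k + 2)*(k)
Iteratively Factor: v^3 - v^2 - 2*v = (v - 2)*(v^2 + v) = (v - 2)*(v + 1)*(v)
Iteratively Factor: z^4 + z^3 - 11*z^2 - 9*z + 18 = (z + 2)*(z^3 - z^2 - 9*z + 9) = (z + 2)*(z + 3)*(z^2 - 4*z + 3) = (z - 1)*(z + 2)*(z + 3)*(z - 3)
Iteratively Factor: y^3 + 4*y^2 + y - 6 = (y + 2)*(y^2 + 2*y - 3) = (y - 1)*(y + 2)*(y + 3)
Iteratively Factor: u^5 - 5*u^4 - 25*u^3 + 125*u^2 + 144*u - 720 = (u - 3)*(u^4 - 2*u^3 - 31*u^2 + 32*u + 240) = (u - 4)*(u - 3)*(u^3 + 2*u^2 - 23*u - 60) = (u - 4)*(u - 3)*(u + 3)*(u^2 - u - 20) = (u - 4)*(u - 3)*(u + 3)*(u + 4)*(u - 5)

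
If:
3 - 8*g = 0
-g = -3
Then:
No Solution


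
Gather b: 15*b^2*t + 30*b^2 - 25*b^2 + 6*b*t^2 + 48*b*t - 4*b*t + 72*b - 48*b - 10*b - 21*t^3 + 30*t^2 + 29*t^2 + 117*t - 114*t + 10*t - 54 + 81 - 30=b^2*(15*t + 5) + b*(6*t^2 + 44*t + 14) - 21*t^3 + 59*t^2 + 13*t - 3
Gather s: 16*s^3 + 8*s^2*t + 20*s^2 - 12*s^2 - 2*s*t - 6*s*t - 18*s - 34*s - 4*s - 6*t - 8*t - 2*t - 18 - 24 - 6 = 16*s^3 + s^2*(8*t + 8) + s*(-8*t - 56) - 16*t - 48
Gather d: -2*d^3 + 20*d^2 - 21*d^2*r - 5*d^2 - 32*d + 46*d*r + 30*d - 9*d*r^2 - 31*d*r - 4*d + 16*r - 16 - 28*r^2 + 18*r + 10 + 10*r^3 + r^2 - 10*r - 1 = -2*d^3 + d^2*(15 - 21*r) + d*(-9*r^2 + 15*r - 6) + 10*r^3 - 27*r^2 + 24*r - 7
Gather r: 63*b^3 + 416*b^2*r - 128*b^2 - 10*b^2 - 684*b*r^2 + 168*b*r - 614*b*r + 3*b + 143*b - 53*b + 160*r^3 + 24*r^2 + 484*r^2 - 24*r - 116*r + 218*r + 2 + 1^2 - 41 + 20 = 63*b^3 - 138*b^2 + 93*b + 160*r^3 + r^2*(508 - 684*b) + r*(416*b^2 - 446*b + 78) - 18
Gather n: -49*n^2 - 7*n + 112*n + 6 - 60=-49*n^2 + 105*n - 54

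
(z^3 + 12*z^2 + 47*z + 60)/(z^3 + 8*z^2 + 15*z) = (z + 4)/z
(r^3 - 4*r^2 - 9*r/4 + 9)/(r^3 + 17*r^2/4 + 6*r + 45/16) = 4*(2*r^2 - 11*r + 12)/(8*r^2 + 22*r + 15)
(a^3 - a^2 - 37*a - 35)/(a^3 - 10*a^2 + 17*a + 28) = (a + 5)/(a - 4)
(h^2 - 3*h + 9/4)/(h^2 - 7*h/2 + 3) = (h - 3/2)/(h - 2)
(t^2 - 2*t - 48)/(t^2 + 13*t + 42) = (t - 8)/(t + 7)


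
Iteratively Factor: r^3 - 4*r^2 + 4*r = (r - 2)*(r^2 - 2*r) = r*(r - 2)*(r - 2)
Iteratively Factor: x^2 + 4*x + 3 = (x + 1)*(x + 3)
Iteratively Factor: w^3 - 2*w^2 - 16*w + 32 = (w + 4)*(w^2 - 6*w + 8) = (w - 4)*(w + 4)*(w - 2)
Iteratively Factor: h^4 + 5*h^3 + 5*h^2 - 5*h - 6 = (h + 2)*(h^3 + 3*h^2 - h - 3) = (h + 1)*(h + 2)*(h^2 + 2*h - 3) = (h - 1)*(h + 1)*(h + 2)*(h + 3)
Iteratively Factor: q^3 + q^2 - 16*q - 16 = (q + 4)*(q^2 - 3*q - 4) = (q - 4)*(q + 4)*(q + 1)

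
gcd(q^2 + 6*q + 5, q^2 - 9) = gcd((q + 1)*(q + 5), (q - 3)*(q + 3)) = 1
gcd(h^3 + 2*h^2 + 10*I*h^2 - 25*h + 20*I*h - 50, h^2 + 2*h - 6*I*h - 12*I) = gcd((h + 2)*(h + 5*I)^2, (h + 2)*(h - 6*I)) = h + 2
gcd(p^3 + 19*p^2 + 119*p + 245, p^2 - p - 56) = p + 7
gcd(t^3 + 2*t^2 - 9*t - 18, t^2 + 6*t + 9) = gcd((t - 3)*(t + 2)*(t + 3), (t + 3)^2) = t + 3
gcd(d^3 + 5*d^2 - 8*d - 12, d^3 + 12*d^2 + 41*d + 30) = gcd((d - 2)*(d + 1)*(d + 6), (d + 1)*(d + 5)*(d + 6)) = d^2 + 7*d + 6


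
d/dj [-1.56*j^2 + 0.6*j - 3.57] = 0.6 - 3.12*j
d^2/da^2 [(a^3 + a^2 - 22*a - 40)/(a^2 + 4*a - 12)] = 4*(a^3 - 114*a^2 - 420*a - 1016)/(a^6 + 12*a^5 + 12*a^4 - 224*a^3 - 144*a^2 + 1728*a - 1728)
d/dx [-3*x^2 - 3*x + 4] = -6*x - 3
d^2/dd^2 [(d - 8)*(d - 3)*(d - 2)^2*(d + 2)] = 20*d^3 - 156*d^2 + 252*d + 8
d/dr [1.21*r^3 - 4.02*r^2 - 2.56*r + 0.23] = 3.63*r^2 - 8.04*r - 2.56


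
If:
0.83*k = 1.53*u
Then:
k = 1.8433734939759*u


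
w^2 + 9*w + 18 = (w + 3)*(w + 6)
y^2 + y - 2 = (y - 1)*(y + 2)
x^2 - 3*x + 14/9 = (x - 7/3)*(x - 2/3)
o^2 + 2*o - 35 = (o - 5)*(o + 7)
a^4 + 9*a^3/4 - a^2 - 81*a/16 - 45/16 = (a - 3/2)*(a + 1)*(a + 5/4)*(a + 3/2)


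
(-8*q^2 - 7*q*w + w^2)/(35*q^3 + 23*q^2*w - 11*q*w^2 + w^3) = (-8*q + w)/(35*q^2 - 12*q*w + w^2)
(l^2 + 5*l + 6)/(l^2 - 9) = (l + 2)/(l - 3)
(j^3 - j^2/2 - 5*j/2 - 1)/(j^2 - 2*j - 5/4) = 2*(j^2 - j - 2)/(2*j - 5)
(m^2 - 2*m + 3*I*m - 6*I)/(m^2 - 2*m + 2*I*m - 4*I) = (m + 3*I)/(m + 2*I)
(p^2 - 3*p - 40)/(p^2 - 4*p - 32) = (p + 5)/(p + 4)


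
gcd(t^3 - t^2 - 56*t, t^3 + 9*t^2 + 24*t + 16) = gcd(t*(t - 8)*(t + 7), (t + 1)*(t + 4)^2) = 1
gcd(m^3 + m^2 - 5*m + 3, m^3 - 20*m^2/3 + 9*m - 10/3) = m - 1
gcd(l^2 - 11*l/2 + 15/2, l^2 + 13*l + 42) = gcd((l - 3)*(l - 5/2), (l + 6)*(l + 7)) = 1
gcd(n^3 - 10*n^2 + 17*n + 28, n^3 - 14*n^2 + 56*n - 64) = n - 4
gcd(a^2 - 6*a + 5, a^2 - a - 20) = a - 5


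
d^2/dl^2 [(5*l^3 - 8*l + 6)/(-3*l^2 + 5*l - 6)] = 2*(37*l^3 + 288*l^2 - 702*l + 198)/(27*l^6 - 135*l^5 + 387*l^4 - 665*l^3 + 774*l^2 - 540*l + 216)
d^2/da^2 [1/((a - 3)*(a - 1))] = 2*((a - 3)^2 + (a - 3)*(a - 1) + (a - 1)^2)/((a - 3)^3*(a - 1)^3)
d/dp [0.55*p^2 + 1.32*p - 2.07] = 1.1*p + 1.32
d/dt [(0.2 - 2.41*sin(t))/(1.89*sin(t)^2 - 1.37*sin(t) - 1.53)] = (4.5549*sin(t)^2 - 0.756*sin(t) + 3.9613)*cos(t)/(3.5721*sin(t)^4 - 5.1786*sin(t)^3 - 3.9065*sin(t)^2 + 4.1922*sin(t) + 2.3409)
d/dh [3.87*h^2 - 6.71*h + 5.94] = 7.74*h - 6.71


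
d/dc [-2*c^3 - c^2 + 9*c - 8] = -6*c^2 - 2*c + 9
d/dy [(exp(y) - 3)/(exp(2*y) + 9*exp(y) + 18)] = (-(exp(y) - 3)*(2*exp(y) + 9) + exp(2*y) + 9*exp(y) + 18)*exp(y)/(exp(2*y) + 9*exp(y) + 18)^2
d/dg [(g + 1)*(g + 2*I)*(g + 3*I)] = 3*g^2 + g*(2 + 10*I) - 6 + 5*I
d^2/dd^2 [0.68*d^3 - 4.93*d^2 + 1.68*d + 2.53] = 4.08*d - 9.86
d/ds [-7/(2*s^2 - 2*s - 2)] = 7*(2*s - 1)/(2*(-s^2 + s + 1)^2)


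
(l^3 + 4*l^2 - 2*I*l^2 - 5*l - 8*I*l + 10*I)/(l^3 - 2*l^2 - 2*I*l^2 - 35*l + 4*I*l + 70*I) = (l - 1)/(l - 7)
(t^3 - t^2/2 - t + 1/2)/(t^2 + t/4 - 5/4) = 2*(2*t^2 + t - 1)/(4*t + 5)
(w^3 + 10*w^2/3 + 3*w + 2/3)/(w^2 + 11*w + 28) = (3*w^3 + 10*w^2 + 9*w + 2)/(3*(w^2 + 11*w + 28))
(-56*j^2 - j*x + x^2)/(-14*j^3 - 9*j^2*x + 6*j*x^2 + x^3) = (-8*j + x)/(-2*j^2 - j*x + x^2)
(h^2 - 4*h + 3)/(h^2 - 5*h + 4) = (h - 3)/(h - 4)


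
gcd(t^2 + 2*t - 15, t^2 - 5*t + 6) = t - 3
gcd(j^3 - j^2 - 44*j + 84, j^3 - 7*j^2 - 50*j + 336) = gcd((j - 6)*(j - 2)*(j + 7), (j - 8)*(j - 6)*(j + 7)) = j^2 + j - 42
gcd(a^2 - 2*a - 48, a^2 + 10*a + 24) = a + 6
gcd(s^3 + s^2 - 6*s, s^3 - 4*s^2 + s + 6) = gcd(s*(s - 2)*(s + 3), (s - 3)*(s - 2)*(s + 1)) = s - 2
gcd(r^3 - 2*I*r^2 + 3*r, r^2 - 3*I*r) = r^2 - 3*I*r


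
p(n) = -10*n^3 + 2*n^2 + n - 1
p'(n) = -30*n^2 + 4*n + 1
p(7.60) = -4267.64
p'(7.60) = -1701.40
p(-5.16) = 1420.97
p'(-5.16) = -818.41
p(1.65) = -38.83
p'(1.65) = -74.08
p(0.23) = -0.79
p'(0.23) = 0.33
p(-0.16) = -1.07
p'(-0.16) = -0.41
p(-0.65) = 1.94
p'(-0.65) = -14.28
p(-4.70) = 1076.71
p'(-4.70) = -680.50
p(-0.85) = 5.74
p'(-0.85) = -24.08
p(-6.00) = 2225.00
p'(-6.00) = -1103.00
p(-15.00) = 34184.00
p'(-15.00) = -6809.00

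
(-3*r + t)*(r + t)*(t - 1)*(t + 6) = -3*r^2*t^2 - 15*r^2*t + 18*r^2 - 2*r*t^3 - 10*r*t^2 + 12*r*t + t^4 + 5*t^3 - 6*t^2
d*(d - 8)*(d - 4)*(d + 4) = d^4 - 8*d^3 - 16*d^2 + 128*d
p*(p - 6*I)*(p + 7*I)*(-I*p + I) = -I*p^4 + p^3 + I*p^3 - p^2 - 42*I*p^2 + 42*I*p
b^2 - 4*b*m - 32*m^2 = (b - 8*m)*(b + 4*m)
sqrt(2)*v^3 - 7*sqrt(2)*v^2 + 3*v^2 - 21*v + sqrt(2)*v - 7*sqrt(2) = (v - 7)*(v + sqrt(2))*(sqrt(2)*v + 1)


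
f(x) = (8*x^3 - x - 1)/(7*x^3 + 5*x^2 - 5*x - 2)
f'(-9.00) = 0.01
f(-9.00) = 1.25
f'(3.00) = 0.03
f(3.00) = 0.98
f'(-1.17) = 508.65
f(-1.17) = 24.46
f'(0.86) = -8.99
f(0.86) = 1.74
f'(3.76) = 0.02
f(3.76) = 1.00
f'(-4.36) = 0.09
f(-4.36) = 1.42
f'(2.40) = 0.02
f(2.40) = 0.96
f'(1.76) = -0.02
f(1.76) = 0.95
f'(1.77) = -0.01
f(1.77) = 0.95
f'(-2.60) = 0.46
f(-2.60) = 1.78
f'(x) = (24*x^2 - 1)/(7*x^3 + 5*x^2 - 5*x - 2) + (-21*x^2 - 10*x + 5)*(8*x^3 - x - 1)/(7*x^3 + 5*x^2 - 5*x - 2)^2 = (40*x^4 - 66*x^3 - 22*x^2 + 10*x - 3)/(49*x^6 + 70*x^5 - 45*x^4 - 78*x^3 + 5*x^2 + 20*x + 4)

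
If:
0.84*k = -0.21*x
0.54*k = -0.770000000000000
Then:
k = -1.43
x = 5.70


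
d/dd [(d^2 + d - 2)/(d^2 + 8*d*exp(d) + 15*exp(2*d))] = ((2*d + 1)*(d^2 + 8*d*exp(d) + 15*exp(2*d)) - 2*(d^2 + d - 2)*(4*d*exp(d) + d + 15*exp(2*d) + 4*exp(d)))/(d^2 + 8*d*exp(d) + 15*exp(2*d))^2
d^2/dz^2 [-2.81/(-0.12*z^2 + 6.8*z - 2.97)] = (-0.080928*z^2 + 4.58592*z + 2.81*(0.24*z - 6.8)*(0.48*z - 13.6) - 2.002968)/(0.12*z^2 - 6.8*z + 2.97)^3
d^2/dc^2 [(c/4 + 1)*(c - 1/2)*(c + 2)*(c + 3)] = 3*c^2 + 51*c/4 + 43/4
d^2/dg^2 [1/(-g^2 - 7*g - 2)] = 2*(g^2 + 7*g - (2*g + 7)^2 + 2)/(g^2 + 7*g + 2)^3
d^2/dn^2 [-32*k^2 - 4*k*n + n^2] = 2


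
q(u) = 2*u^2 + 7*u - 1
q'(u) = 4*u + 7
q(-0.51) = -4.05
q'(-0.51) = 4.96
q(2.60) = 30.72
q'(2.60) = 17.40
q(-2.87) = -4.62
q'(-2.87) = -4.48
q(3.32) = 44.28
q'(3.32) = 20.28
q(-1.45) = -6.94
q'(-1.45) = 1.20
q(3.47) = 47.37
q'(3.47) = 20.88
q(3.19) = 41.68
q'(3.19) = 19.76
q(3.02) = 38.38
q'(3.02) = 19.08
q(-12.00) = 203.00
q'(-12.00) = -41.00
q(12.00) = 371.00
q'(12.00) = 55.00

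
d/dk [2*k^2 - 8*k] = 4*k - 8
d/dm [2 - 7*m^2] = -14*m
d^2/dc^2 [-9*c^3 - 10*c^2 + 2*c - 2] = -54*c - 20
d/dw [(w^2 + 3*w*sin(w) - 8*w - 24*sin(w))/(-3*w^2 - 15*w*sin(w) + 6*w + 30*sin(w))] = 2*(w^3*cos(w) - w^2*sin(w) - 10*w^2*cos(w) - 3*w^2 - 14*w*sin(w) + 16*w*cos(w) - 45*sin(w)^2 - 16*sin(w))/(3*(w - 2)^2*(w + 5*sin(w))^2)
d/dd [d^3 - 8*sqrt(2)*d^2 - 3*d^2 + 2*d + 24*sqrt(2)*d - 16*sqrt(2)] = 3*d^2 - 16*sqrt(2)*d - 6*d + 2 + 24*sqrt(2)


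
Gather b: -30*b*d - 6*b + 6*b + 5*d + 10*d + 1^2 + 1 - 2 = -30*b*d + 15*d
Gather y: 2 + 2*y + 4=2*y + 6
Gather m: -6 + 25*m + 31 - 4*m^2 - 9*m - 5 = -4*m^2 + 16*m + 20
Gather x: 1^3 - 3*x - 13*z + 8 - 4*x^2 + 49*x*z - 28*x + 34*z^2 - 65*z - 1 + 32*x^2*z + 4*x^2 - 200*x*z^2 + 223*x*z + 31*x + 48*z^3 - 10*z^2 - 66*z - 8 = 32*x^2*z + x*(-200*z^2 + 272*z) + 48*z^3 + 24*z^2 - 144*z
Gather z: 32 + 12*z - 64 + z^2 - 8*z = z^2 + 4*z - 32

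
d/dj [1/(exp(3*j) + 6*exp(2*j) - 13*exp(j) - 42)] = (-3*exp(2*j) - 12*exp(j) + 13)*exp(j)/(exp(3*j) + 6*exp(2*j) - 13*exp(j) - 42)^2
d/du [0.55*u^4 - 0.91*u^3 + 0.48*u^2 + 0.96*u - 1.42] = 2.2*u^3 - 2.73*u^2 + 0.96*u + 0.96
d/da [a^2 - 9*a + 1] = 2*a - 9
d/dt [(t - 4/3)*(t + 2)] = 2*t + 2/3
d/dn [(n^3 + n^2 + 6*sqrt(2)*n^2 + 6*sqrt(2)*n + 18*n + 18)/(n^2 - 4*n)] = (n^4 - 8*n^3 - 30*sqrt(2)*n^2 - 22*n^2 - 36*n + 72)/(n^2*(n^2 - 8*n + 16))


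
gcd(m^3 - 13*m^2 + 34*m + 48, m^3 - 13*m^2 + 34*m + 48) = m^3 - 13*m^2 + 34*m + 48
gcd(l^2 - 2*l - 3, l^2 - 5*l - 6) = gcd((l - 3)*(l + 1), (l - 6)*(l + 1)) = l + 1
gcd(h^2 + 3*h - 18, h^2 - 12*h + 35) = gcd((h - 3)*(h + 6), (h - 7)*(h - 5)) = 1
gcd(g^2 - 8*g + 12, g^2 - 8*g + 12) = g^2 - 8*g + 12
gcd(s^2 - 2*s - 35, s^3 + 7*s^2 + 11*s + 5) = s + 5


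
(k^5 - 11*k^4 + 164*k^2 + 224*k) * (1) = k^5 - 11*k^4 + 164*k^2 + 224*k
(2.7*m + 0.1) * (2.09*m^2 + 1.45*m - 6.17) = 5.643*m^3 + 4.124*m^2 - 16.514*m - 0.617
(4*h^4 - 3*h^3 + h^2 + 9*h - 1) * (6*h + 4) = 24*h^5 - 2*h^4 - 6*h^3 + 58*h^2 + 30*h - 4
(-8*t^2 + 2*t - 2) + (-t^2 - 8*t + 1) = -9*t^2 - 6*t - 1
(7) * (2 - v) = 14 - 7*v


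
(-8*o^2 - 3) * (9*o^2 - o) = -72*o^4 + 8*o^3 - 27*o^2 + 3*o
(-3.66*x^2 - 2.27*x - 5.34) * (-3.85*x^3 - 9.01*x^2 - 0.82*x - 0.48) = 14.091*x^5 + 41.7161*x^4 + 44.0129*x^3 + 51.7316*x^2 + 5.4684*x + 2.5632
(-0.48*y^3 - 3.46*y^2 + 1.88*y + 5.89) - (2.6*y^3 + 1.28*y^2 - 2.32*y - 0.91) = -3.08*y^3 - 4.74*y^2 + 4.2*y + 6.8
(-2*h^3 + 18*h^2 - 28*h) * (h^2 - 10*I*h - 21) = -2*h^5 + 18*h^4 + 20*I*h^4 + 14*h^3 - 180*I*h^3 - 378*h^2 + 280*I*h^2 + 588*h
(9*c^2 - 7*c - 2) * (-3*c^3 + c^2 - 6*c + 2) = -27*c^5 + 30*c^4 - 55*c^3 + 58*c^2 - 2*c - 4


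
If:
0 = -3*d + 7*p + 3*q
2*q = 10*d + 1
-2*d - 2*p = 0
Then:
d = -3/10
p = 3/10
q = -1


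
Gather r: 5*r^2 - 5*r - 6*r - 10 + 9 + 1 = 5*r^2 - 11*r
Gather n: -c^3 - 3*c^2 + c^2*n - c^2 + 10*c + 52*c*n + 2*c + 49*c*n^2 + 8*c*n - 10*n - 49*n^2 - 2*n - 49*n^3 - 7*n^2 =-c^3 - 4*c^2 + 12*c - 49*n^3 + n^2*(49*c - 56) + n*(c^2 + 60*c - 12)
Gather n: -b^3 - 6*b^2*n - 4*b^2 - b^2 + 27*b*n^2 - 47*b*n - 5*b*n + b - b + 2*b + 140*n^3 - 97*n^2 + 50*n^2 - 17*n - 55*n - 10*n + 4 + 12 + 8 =-b^3 - 5*b^2 + 2*b + 140*n^3 + n^2*(27*b - 47) + n*(-6*b^2 - 52*b - 82) + 24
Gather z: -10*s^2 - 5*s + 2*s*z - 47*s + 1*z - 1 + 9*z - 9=-10*s^2 - 52*s + z*(2*s + 10) - 10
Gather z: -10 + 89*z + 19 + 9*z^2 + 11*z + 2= 9*z^2 + 100*z + 11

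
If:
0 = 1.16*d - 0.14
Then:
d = 0.12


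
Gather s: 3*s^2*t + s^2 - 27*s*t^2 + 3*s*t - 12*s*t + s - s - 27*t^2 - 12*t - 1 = s^2*(3*t + 1) + s*(-27*t^2 - 9*t) - 27*t^2 - 12*t - 1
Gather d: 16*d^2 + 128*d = 16*d^2 + 128*d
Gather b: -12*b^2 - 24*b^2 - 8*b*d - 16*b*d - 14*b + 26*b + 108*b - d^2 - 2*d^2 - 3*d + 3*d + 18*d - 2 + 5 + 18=-36*b^2 + b*(120 - 24*d) - 3*d^2 + 18*d + 21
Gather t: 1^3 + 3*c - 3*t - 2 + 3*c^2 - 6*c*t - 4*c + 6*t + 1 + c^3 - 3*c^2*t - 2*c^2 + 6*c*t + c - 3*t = c^3 - 3*c^2*t + c^2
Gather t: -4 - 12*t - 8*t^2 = -8*t^2 - 12*t - 4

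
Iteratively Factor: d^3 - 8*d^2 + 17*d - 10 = (d - 2)*(d^2 - 6*d + 5) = (d - 2)*(d - 1)*(d - 5)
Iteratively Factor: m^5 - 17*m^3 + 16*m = (m - 4)*(m^4 + 4*m^3 - m^2 - 4*m) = m*(m - 4)*(m^3 + 4*m^2 - m - 4) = m*(m - 4)*(m - 1)*(m^2 + 5*m + 4) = m*(m - 4)*(m - 1)*(m + 1)*(m + 4)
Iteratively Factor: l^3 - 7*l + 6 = (l - 2)*(l^2 + 2*l - 3) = (l - 2)*(l - 1)*(l + 3)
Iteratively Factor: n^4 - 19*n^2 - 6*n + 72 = (n + 3)*(n^3 - 3*n^2 - 10*n + 24) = (n + 3)^2*(n^2 - 6*n + 8) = (n - 2)*(n + 3)^2*(n - 4)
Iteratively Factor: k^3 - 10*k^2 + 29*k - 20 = (k - 1)*(k^2 - 9*k + 20) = (k - 5)*(k - 1)*(k - 4)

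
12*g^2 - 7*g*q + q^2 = (-4*g + q)*(-3*g + q)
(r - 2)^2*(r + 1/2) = r^3 - 7*r^2/2 + 2*r + 2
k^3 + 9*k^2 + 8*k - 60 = (k - 2)*(k + 5)*(k + 6)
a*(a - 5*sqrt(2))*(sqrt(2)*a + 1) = sqrt(2)*a^3 - 9*a^2 - 5*sqrt(2)*a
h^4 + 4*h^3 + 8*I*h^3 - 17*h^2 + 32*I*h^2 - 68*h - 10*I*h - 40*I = (h + 4)*(h + I)*(h + 2*I)*(h + 5*I)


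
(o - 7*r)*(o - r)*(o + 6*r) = o^3 - 2*o^2*r - 41*o*r^2 + 42*r^3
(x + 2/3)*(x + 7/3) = x^2 + 3*x + 14/9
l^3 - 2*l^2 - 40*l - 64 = (l - 8)*(l + 2)*(l + 4)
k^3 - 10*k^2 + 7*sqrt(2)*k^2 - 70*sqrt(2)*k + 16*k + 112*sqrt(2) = (k - 8)*(k - 2)*(k + 7*sqrt(2))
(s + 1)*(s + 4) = s^2 + 5*s + 4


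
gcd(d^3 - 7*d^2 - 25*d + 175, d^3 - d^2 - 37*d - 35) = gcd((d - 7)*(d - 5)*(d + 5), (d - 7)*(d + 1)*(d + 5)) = d^2 - 2*d - 35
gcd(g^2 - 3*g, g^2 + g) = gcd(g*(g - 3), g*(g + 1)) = g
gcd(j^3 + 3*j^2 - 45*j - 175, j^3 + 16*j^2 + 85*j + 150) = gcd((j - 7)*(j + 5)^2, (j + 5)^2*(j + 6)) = j^2 + 10*j + 25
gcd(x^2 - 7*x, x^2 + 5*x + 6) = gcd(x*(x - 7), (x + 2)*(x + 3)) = 1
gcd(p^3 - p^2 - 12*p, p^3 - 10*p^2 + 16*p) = p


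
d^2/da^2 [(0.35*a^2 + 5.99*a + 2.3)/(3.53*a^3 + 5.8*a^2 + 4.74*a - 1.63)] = (8.72263000000001*a^6 + 447.844746*a^5 + 1044.61878*a^4 + 964.948354*a^3 + 1128.580092*a^2 + 798.57018*a + 241.259066)/(43.986977*a^9 + 216.81966*a^8 + 533.441598*a^7 + 716.458759*a^6 + 516.056964*a^5 + 62.795724*a^4 - 134.238765*a^3 - 63.636504*a^2 + 37.781118*a - 4.330747)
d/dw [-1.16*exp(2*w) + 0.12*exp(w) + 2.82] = (0.12 - 2.32*exp(w))*exp(w)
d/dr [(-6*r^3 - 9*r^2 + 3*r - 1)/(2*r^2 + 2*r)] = (-3*r^4 - 6*r^3 - 6*r^2 + r + 1/2)/(r^2*(r^2 + 2*r + 1))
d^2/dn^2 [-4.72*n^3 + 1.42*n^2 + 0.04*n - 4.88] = 2.84 - 28.32*n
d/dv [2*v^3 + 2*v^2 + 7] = 2*v*(3*v + 2)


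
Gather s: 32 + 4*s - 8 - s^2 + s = -s^2 + 5*s + 24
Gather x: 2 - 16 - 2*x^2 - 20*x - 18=-2*x^2 - 20*x - 32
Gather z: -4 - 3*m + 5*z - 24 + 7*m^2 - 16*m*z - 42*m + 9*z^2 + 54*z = 7*m^2 - 45*m + 9*z^2 + z*(59 - 16*m) - 28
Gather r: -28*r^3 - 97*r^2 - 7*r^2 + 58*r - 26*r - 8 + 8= -28*r^3 - 104*r^2 + 32*r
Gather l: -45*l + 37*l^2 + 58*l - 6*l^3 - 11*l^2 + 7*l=-6*l^3 + 26*l^2 + 20*l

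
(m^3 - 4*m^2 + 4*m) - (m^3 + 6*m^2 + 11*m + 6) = -10*m^2 - 7*m - 6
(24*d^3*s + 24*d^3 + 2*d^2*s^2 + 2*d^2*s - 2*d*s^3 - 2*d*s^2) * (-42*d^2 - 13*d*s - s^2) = -1008*d^5*s - 1008*d^5 - 396*d^4*s^2 - 396*d^4*s + 34*d^3*s^3 + 34*d^3*s^2 + 24*d^2*s^4 + 24*d^2*s^3 + 2*d*s^5 + 2*d*s^4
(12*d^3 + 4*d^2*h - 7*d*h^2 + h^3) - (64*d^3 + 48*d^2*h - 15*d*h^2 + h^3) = -52*d^3 - 44*d^2*h + 8*d*h^2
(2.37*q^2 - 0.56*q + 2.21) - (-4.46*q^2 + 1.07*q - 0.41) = 6.83*q^2 - 1.63*q + 2.62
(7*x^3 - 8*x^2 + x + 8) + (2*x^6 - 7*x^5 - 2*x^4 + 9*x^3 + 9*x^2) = 2*x^6 - 7*x^5 - 2*x^4 + 16*x^3 + x^2 + x + 8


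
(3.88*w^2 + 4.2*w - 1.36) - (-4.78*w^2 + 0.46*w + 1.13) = 8.66*w^2 + 3.74*w - 2.49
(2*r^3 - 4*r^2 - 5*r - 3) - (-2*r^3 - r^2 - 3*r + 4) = 4*r^3 - 3*r^2 - 2*r - 7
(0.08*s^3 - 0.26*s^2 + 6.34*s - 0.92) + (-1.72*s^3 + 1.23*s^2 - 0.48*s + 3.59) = -1.64*s^3 + 0.97*s^2 + 5.86*s + 2.67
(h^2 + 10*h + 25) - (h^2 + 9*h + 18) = h + 7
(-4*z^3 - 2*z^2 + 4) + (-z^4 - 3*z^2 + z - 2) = -z^4 - 4*z^3 - 5*z^2 + z + 2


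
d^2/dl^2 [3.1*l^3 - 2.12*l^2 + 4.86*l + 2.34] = 18.6*l - 4.24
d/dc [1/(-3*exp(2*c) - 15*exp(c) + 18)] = (2*exp(c) + 5)*exp(c)/(3*(exp(2*c) + 5*exp(c) - 6)^2)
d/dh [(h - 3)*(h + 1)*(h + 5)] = 3*h^2 + 6*h - 13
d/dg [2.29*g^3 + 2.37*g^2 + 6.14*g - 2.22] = 6.87*g^2 + 4.74*g + 6.14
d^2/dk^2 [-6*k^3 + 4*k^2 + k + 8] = 8 - 36*k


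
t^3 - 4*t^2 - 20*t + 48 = (t - 6)*(t - 2)*(t + 4)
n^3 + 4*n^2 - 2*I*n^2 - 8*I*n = n*(n + 4)*(n - 2*I)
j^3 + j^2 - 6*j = j*(j - 2)*(j + 3)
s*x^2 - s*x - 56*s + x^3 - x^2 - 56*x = (s + x)*(x - 8)*(x + 7)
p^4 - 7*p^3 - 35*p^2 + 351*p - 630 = (p - 6)*(p - 5)*(p - 3)*(p + 7)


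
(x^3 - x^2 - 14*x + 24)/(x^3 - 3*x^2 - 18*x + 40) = (x - 3)/(x - 5)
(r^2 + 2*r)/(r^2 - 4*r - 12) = r/(r - 6)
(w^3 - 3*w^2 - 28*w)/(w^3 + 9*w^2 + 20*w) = (w - 7)/(w + 5)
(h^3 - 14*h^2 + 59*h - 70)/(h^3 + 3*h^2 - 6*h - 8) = (h^2 - 12*h + 35)/(h^2 + 5*h + 4)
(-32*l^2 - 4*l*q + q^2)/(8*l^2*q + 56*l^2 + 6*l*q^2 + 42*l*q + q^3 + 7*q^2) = (-8*l + q)/(2*l*q + 14*l + q^2 + 7*q)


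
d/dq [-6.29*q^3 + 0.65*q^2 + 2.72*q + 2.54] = -18.87*q^2 + 1.3*q + 2.72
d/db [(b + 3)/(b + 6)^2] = -b/(b + 6)^3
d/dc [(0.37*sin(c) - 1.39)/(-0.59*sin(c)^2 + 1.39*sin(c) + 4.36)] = (0.2183*sin(c)^2 - 1.6402*sin(c) + 3.5453)*cos(c)/(0.3481*sin(c)^4 - 1.6402*sin(c)^3 - 3.2127*sin(c)^2 + 12.1208*sin(c) + 19.0096)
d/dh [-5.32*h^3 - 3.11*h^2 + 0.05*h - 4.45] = -15.96*h^2 - 6.22*h + 0.05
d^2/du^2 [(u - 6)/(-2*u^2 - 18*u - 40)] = (-(u - 6)*(2*u + 9)^2 + 3*(u + 1)*(u^2 + 9*u + 20))/(u^2 + 9*u + 20)^3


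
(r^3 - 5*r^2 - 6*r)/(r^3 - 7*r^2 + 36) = r*(r + 1)/(r^2 - r - 6)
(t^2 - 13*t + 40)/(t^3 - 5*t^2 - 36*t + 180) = (t - 8)/(t^2 - 36)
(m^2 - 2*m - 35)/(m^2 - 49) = (m + 5)/(m + 7)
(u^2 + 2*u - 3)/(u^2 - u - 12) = (u - 1)/(u - 4)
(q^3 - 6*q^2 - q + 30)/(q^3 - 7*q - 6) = (q - 5)/(q + 1)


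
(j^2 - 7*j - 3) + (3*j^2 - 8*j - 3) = 4*j^2 - 15*j - 6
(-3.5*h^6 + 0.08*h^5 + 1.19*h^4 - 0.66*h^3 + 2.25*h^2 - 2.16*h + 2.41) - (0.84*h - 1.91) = -3.5*h^6 + 0.08*h^5 + 1.19*h^4 - 0.66*h^3 + 2.25*h^2 - 3.0*h + 4.32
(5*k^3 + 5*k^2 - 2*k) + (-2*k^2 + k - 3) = 5*k^3 + 3*k^2 - k - 3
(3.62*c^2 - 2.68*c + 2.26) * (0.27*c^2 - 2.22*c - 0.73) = 0.9774*c^4 - 8.76*c^3 + 3.9172*c^2 - 3.0608*c - 1.6498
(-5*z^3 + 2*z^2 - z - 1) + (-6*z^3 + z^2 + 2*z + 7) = -11*z^3 + 3*z^2 + z + 6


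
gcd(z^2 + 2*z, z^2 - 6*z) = z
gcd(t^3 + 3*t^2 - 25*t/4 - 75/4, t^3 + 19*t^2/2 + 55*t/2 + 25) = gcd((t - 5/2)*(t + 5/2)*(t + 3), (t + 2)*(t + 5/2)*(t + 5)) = t + 5/2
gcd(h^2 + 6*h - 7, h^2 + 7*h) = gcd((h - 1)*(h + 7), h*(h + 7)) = h + 7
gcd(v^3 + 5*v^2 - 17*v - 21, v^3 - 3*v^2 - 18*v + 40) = 1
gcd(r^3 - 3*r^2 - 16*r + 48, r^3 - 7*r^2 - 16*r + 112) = r^2 - 16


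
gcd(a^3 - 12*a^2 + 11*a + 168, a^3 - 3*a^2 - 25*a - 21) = a^2 - 4*a - 21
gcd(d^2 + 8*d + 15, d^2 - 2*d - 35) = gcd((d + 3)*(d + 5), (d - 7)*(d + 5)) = d + 5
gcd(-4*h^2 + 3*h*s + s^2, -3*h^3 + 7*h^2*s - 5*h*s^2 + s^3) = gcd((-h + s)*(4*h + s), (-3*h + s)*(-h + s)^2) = -h + s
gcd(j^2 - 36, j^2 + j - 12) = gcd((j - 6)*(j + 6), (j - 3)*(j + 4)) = 1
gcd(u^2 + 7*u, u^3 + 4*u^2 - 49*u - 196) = u + 7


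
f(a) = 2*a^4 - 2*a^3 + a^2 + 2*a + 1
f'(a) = 8*a^3 - 6*a^2 + 2*a + 2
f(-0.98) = 3.73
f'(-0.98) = -13.25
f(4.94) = 985.25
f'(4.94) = 829.89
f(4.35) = 580.12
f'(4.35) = 555.67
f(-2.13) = 61.77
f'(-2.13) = -106.79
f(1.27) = 6.26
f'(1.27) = 11.25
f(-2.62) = 132.83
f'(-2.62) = -188.30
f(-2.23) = 73.15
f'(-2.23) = -121.01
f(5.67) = 1747.02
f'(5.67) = 1278.72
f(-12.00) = 45049.00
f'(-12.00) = -14710.00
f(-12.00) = 45049.00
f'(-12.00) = -14710.00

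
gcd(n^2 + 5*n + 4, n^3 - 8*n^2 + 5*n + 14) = n + 1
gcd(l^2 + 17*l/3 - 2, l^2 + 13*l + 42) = l + 6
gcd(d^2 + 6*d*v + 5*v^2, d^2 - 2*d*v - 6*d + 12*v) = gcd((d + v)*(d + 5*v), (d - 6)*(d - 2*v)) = 1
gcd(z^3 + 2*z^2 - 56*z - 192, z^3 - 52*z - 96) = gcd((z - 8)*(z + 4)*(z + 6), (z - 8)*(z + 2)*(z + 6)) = z^2 - 2*z - 48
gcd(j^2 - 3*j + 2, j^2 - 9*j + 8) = j - 1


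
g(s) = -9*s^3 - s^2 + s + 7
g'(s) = -27*s^2 - 2*s + 1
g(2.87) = -211.13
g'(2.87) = -227.14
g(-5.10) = 1169.75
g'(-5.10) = -691.07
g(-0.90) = 11.85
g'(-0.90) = -19.07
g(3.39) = -351.73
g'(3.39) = -316.07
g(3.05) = -254.61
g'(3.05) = -256.27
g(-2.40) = 123.26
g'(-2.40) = -149.72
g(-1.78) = 52.81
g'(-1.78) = -80.99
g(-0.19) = 6.84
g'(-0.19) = 0.41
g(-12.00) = 15403.00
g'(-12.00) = -3863.00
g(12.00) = -15677.00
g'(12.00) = -3911.00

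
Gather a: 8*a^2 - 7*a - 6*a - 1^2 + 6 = 8*a^2 - 13*a + 5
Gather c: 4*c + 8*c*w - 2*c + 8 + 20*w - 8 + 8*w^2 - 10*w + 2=c*(8*w + 2) + 8*w^2 + 10*w + 2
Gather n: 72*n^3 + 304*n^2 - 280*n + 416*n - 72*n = 72*n^3 + 304*n^2 + 64*n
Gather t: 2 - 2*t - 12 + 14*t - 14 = 12*t - 24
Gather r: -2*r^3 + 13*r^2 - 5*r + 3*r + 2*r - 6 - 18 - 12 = -2*r^3 + 13*r^2 - 36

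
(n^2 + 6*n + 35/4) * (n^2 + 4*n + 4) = n^4 + 10*n^3 + 147*n^2/4 + 59*n + 35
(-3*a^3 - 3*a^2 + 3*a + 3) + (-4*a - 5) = -3*a^3 - 3*a^2 - a - 2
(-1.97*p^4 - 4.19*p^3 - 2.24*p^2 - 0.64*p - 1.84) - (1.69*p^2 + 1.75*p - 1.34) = -1.97*p^4 - 4.19*p^3 - 3.93*p^2 - 2.39*p - 0.5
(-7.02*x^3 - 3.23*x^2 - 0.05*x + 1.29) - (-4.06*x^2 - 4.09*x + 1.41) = -7.02*x^3 + 0.83*x^2 + 4.04*x - 0.12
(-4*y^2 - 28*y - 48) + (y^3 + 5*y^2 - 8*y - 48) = y^3 + y^2 - 36*y - 96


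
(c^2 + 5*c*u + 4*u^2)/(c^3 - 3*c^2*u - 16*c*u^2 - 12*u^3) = (-c - 4*u)/(-c^2 + 4*c*u + 12*u^2)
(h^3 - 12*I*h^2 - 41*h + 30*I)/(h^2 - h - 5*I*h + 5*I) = (h^2 - 7*I*h - 6)/(h - 1)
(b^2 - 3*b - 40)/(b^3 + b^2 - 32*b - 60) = (b - 8)/(b^2 - 4*b - 12)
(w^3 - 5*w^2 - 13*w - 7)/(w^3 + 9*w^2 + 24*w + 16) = (w^2 - 6*w - 7)/(w^2 + 8*w + 16)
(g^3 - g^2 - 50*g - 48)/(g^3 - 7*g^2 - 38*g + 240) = (g + 1)/(g - 5)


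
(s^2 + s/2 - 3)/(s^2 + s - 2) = (s - 3/2)/(s - 1)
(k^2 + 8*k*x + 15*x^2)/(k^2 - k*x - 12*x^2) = (-k - 5*x)/(-k + 4*x)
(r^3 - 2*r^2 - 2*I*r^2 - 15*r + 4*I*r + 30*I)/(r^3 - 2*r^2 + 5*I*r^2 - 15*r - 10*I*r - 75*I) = (r - 2*I)/(r + 5*I)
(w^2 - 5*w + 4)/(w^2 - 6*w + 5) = (w - 4)/(w - 5)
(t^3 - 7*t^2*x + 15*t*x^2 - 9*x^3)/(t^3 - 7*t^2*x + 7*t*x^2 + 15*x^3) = (-t^2 + 4*t*x - 3*x^2)/(-t^2 + 4*t*x + 5*x^2)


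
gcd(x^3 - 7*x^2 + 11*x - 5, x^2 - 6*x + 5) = x^2 - 6*x + 5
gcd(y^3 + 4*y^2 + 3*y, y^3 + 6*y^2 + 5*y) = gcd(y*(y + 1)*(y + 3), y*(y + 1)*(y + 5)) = y^2 + y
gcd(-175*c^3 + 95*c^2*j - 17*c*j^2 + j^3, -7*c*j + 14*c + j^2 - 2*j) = 7*c - j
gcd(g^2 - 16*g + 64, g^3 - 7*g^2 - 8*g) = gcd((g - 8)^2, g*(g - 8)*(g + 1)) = g - 8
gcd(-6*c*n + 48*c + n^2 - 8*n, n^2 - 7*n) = 1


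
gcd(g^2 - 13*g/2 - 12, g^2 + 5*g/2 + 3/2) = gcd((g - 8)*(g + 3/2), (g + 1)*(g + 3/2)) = g + 3/2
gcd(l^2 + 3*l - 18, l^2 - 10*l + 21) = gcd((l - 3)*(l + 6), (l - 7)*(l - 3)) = l - 3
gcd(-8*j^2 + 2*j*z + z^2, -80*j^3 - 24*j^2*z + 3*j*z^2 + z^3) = 4*j + z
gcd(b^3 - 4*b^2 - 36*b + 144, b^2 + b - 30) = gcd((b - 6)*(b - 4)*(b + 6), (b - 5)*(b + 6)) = b + 6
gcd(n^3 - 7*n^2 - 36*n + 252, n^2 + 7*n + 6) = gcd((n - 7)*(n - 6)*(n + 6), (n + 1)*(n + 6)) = n + 6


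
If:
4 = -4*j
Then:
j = -1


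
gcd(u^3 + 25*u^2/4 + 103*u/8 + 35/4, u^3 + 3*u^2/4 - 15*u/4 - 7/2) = u + 7/4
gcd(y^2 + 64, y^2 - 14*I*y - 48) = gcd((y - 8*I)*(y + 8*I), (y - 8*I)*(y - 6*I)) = y - 8*I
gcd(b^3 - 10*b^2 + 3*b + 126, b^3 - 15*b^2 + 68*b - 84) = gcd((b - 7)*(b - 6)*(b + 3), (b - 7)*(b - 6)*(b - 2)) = b^2 - 13*b + 42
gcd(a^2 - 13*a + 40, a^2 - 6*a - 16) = a - 8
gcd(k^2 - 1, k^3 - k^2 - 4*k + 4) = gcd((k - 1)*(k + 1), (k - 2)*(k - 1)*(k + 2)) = k - 1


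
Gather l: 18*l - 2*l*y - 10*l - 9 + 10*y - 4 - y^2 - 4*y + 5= l*(8 - 2*y) - y^2 + 6*y - 8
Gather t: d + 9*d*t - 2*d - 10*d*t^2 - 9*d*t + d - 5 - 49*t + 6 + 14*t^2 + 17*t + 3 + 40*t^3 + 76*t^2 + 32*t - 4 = 40*t^3 + t^2*(90 - 10*d)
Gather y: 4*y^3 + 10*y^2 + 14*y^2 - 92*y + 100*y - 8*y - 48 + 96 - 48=4*y^3 + 24*y^2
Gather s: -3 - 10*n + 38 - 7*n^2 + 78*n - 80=-7*n^2 + 68*n - 45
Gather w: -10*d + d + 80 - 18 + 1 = 63 - 9*d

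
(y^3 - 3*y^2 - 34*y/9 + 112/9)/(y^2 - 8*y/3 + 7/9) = (3*y^2 - 2*y - 16)/(3*y - 1)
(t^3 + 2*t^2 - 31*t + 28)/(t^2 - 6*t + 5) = (t^2 + 3*t - 28)/(t - 5)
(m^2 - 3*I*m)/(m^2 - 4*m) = (m - 3*I)/(m - 4)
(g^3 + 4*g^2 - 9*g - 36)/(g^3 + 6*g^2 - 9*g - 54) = (g + 4)/(g + 6)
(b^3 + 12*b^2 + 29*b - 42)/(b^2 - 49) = (b^2 + 5*b - 6)/(b - 7)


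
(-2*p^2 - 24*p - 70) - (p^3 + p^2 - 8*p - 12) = -p^3 - 3*p^2 - 16*p - 58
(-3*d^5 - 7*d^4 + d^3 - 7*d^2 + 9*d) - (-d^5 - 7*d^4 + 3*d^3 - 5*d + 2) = -2*d^5 - 2*d^3 - 7*d^2 + 14*d - 2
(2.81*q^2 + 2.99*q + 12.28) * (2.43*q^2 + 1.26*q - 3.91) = 6.8283*q^4 + 10.8063*q^3 + 22.6207*q^2 + 3.7819*q - 48.0148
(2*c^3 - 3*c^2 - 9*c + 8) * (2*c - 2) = 4*c^4 - 10*c^3 - 12*c^2 + 34*c - 16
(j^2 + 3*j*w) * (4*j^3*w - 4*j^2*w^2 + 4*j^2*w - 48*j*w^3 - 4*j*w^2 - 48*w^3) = 4*j^5*w + 8*j^4*w^2 + 4*j^4*w - 60*j^3*w^3 + 8*j^3*w^2 - 144*j^2*w^4 - 60*j^2*w^3 - 144*j*w^4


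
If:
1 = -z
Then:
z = -1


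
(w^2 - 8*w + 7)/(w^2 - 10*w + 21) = (w - 1)/(w - 3)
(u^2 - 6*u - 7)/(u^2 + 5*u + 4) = (u - 7)/(u + 4)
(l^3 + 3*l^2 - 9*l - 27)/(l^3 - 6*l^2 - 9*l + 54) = (l + 3)/(l - 6)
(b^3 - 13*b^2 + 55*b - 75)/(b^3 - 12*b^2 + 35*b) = (b^2 - 8*b + 15)/(b*(b - 7))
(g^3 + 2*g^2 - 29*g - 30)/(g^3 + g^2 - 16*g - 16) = (g^2 + g - 30)/(g^2 - 16)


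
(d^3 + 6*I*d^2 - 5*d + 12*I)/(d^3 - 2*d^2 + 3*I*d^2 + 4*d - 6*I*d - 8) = (d + 3*I)/(d - 2)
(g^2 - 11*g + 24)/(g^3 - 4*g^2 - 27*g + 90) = (g - 8)/(g^2 - g - 30)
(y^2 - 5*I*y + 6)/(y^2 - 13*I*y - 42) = (y + I)/(y - 7*I)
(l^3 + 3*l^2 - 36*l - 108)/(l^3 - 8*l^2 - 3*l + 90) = (l + 6)/(l - 5)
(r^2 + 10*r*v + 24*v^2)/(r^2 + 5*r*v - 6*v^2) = (r + 4*v)/(r - v)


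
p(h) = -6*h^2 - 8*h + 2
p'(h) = -12*h - 8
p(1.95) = -36.42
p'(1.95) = -31.40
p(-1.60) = -0.56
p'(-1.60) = 11.20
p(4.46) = -153.03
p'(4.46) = -61.52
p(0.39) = -2.03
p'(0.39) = -12.68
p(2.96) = -74.25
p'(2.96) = -43.52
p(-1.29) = 2.34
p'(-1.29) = 7.48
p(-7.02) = -237.52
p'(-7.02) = 76.24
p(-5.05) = -110.62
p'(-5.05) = 52.60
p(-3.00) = -28.00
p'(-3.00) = 28.00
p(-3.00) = -28.00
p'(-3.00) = 28.00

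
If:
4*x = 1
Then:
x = 1/4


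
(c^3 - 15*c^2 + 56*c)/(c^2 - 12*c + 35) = c*(c - 8)/(c - 5)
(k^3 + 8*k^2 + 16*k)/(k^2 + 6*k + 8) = k*(k + 4)/(k + 2)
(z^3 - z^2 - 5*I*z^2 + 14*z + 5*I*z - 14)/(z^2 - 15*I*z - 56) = (z^2 + z*(-1 + 2*I) - 2*I)/(z - 8*I)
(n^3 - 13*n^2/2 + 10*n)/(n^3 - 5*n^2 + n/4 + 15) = 2*n/(2*n + 3)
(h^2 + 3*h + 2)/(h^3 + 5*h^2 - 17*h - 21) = (h + 2)/(h^2 + 4*h - 21)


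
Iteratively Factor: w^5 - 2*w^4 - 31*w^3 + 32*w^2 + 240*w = (w - 5)*(w^4 + 3*w^3 - 16*w^2 - 48*w) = w*(w - 5)*(w^3 + 3*w^2 - 16*w - 48) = w*(w - 5)*(w + 3)*(w^2 - 16) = w*(w - 5)*(w - 4)*(w + 3)*(w + 4)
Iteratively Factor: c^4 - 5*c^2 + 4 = (c + 1)*(c^3 - c^2 - 4*c + 4) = (c - 1)*(c + 1)*(c^2 - 4) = (c - 2)*(c - 1)*(c + 1)*(c + 2)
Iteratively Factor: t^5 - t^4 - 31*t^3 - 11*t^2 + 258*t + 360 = (t + 3)*(t^4 - 4*t^3 - 19*t^2 + 46*t + 120) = (t - 4)*(t + 3)*(t^3 - 19*t - 30) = (t - 5)*(t - 4)*(t + 3)*(t^2 + 5*t + 6) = (t - 5)*(t - 4)*(t + 3)^2*(t + 2)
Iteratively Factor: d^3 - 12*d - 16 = (d + 2)*(d^2 - 2*d - 8) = (d + 2)^2*(d - 4)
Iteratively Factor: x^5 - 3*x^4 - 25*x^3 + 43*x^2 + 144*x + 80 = (x - 5)*(x^4 + 2*x^3 - 15*x^2 - 32*x - 16) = (x - 5)*(x + 4)*(x^3 - 2*x^2 - 7*x - 4) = (x - 5)*(x - 4)*(x + 4)*(x^2 + 2*x + 1) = (x - 5)*(x - 4)*(x + 1)*(x + 4)*(x + 1)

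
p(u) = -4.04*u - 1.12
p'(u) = -4.04000000000000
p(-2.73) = 9.91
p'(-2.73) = -4.04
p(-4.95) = 18.88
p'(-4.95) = -4.04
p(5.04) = -21.48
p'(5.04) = -4.04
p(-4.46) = 16.90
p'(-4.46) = -4.04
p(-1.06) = 3.16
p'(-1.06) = -4.04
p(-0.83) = 2.23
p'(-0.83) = -4.04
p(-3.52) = 13.10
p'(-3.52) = -4.04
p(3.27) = -14.33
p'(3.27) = -4.04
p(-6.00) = 23.12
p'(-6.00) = -4.04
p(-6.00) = 23.12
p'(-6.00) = -4.04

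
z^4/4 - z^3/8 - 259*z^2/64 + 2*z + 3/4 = (z/4 + 1)*(z - 4)*(z - 3/4)*(z + 1/4)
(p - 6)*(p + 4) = p^2 - 2*p - 24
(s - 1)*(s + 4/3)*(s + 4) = s^3 + 13*s^2/3 - 16/3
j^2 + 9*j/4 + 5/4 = (j + 1)*(j + 5/4)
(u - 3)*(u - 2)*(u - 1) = u^3 - 6*u^2 + 11*u - 6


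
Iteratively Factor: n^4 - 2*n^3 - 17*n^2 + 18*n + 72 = (n - 3)*(n^3 + n^2 - 14*n - 24) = (n - 4)*(n - 3)*(n^2 + 5*n + 6) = (n - 4)*(n - 3)*(n + 2)*(n + 3)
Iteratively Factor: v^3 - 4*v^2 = (v - 4)*(v^2) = v*(v - 4)*(v)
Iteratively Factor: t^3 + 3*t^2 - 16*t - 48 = (t + 4)*(t^2 - t - 12) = (t - 4)*(t + 4)*(t + 3)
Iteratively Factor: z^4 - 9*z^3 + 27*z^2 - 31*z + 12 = (z - 4)*(z^3 - 5*z^2 + 7*z - 3) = (z - 4)*(z - 1)*(z^2 - 4*z + 3) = (z - 4)*(z - 3)*(z - 1)*(z - 1)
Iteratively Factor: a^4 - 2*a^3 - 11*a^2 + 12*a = (a - 1)*(a^3 - a^2 - 12*a) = (a - 1)*(a + 3)*(a^2 - 4*a) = a*(a - 1)*(a + 3)*(a - 4)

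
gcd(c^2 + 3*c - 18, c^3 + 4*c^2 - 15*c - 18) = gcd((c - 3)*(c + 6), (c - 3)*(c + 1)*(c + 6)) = c^2 + 3*c - 18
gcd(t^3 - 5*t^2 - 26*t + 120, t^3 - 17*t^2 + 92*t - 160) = t - 4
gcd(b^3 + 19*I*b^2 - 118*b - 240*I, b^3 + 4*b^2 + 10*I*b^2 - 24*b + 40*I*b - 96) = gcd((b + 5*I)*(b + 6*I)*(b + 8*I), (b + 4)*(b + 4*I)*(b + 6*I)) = b + 6*I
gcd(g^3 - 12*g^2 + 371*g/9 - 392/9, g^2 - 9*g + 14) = g - 7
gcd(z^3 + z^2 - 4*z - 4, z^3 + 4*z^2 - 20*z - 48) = z + 2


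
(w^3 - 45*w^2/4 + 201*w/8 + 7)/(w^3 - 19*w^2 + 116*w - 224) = (8*w^2 - 26*w - 7)/(8*(w^2 - 11*w + 28))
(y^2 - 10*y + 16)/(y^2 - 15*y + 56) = (y - 2)/(y - 7)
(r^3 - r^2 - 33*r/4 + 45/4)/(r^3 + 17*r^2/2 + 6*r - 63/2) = (r - 5/2)/(r + 7)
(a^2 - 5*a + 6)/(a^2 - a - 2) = (a - 3)/(a + 1)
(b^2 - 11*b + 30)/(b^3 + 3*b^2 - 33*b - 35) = (b - 6)/(b^2 + 8*b + 7)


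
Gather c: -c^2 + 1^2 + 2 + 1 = 4 - c^2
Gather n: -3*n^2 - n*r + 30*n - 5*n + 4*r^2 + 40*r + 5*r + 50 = -3*n^2 + n*(25 - r) + 4*r^2 + 45*r + 50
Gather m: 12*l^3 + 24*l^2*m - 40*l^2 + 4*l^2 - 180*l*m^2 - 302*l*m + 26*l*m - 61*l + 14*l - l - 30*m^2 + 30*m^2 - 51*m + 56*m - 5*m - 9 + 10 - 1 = 12*l^3 - 36*l^2 - 180*l*m^2 - 48*l + m*(24*l^2 - 276*l)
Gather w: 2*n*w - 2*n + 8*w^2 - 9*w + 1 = -2*n + 8*w^2 + w*(2*n - 9) + 1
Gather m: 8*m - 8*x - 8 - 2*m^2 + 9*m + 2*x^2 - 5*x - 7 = -2*m^2 + 17*m + 2*x^2 - 13*x - 15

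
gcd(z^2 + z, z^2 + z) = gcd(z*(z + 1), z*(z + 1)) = z^2 + z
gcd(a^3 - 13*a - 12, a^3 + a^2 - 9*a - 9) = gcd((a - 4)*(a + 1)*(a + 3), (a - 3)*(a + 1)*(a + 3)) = a^2 + 4*a + 3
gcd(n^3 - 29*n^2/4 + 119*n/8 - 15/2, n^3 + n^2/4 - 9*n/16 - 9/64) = n - 3/4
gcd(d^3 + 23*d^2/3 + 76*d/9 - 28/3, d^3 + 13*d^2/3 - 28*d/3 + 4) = d^2 + 16*d/3 - 4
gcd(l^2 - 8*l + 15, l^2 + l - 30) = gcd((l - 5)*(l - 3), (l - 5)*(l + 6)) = l - 5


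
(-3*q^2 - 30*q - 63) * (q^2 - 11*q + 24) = -3*q^4 + 3*q^3 + 195*q^2 - 27*q - 1512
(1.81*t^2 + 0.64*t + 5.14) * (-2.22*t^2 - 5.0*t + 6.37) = -4.0182*t^4 - 10.4708*t^3 - 3.0811*t^2 - 21.6232*t + 32.7418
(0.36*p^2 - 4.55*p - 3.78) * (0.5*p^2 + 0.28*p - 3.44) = 0.18*p^4 - 2.1742*p^3 - 4.4024*p^2 + 14.5936*p + 13.0032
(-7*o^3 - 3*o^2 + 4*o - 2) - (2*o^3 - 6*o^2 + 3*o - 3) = -9*o^3 + 3*o^2 + o + 1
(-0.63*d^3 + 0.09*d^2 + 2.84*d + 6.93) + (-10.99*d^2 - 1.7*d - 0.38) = -0.63*d^3 - 10.9*d^2 + 1.14*d + 6.55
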